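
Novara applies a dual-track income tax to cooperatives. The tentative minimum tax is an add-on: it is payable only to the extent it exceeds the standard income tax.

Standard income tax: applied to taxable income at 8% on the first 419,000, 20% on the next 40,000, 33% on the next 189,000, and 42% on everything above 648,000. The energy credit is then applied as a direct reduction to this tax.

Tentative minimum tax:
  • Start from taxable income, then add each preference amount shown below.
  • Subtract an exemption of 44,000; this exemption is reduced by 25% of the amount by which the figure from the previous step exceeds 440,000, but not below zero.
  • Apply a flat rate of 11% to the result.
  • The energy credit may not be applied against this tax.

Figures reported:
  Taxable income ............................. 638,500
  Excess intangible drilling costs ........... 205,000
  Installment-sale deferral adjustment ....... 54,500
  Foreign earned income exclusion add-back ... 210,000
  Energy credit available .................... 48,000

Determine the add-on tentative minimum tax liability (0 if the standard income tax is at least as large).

Standard income tax:
  419,000 × 8% = 33,520
  40,000 × 20% = 8,000
  179,500 × 33% = 59,235
  → 100,755
  Less energy credit 48,000 → 52,755

Tentative minimum tax:
  Adjusted income: 638,500 + 205,000 + 54,500 + 210,000 = 1,108,000
  Exemption: 25% × (1,108,000 − 440,000) = 167,000 ≥ 44,000, so the exemption is fully phased out
  Base: 1,108,000 − 0 = 1,108,000
  1,108,000 × 11% = 121,880

Excess of tentative minimum tax over standard income tax: 121,880 − 52,755 = 69,125.

69,125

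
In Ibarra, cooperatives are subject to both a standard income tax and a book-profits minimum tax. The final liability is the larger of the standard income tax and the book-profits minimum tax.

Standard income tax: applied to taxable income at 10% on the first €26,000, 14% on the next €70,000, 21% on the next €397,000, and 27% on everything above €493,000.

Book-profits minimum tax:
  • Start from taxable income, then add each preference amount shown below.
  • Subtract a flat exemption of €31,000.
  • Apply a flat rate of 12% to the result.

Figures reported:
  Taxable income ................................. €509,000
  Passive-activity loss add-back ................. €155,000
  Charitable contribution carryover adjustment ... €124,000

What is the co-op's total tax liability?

€100,090

Standard income tax:
  €26,000 × 10% = €2,600
  €70,000 × 14% = €9,800
  €397,000 × 21% = €83,370
  €16,000 × 27% = €4,320
  → €100,090

Book-profits minimum tax:
  Adjusted income: €509,000 + €155,000 + €124,000 = €788,000
  Less exemption €31,000 → base €757,000
  €757,000 × 12% = €90,840

€100,090 > €90,840, so the standard income tax governs.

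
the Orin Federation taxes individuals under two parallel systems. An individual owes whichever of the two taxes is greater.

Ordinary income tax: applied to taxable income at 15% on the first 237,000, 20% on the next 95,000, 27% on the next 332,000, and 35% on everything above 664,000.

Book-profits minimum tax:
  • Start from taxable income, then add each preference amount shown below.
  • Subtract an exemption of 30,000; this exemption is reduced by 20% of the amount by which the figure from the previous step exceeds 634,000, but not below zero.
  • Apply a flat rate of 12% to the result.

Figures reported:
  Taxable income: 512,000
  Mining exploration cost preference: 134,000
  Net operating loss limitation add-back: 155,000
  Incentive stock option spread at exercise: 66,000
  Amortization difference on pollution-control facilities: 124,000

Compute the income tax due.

Ordinary income tax:
  237,000 × 15% = 35,550
  95,000 × 20% = 19,000
  180,000 × 27% = 48,600
  → 103,150

Book-profits minimum tax:
  Adjusted income: 512,000 + 134,000 + 155,000 + 66,000 + 124,000 = 991,000
  Exemption: 20% × (991,000 − 634,000) = 71,400 ≥ 30,000, so the exemption is fully phased out
  Base: 991,000 − 0 = 991,000
  991,000 × 12% = 118,920

118,920 > 103,150, so the book-profits minimum tax is the binding amount.

118,920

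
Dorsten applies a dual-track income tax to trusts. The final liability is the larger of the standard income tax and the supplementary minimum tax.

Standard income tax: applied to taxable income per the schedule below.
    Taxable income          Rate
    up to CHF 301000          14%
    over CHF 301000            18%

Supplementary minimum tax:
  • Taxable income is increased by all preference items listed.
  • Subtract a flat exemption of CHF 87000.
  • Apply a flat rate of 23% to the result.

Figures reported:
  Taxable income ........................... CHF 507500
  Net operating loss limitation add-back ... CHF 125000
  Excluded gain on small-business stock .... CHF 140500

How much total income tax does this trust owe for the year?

Supplementary minimum tax:
  Adjusted income: CHF 507500 + CHF 125000 + CHF 140500 = CHF 773000
  Less exemption CHF 87000 → base CHF 686000
  CHF 686000 × 23% = CHF 157780

Standard income tax:
  CHF 301000 × 14% = CHF 42140
  CHF 206500 × 18% = CHF 37170
  → CHF 79310

CHF 157780 > CHF 79310, so the supplementary minimum tax is the binding amount.

CHF 157780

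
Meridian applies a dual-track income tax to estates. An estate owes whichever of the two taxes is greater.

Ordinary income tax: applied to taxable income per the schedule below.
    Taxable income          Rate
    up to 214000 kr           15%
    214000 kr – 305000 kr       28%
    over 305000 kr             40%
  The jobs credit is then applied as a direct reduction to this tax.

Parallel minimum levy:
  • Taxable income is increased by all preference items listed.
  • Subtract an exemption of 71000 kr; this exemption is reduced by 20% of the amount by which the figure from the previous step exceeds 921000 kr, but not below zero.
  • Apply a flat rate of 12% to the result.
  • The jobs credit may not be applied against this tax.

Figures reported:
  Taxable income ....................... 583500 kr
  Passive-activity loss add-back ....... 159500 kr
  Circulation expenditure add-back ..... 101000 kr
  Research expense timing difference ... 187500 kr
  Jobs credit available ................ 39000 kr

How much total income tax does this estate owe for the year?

Parallel minimum levy:
  Adjusted income: 583500 kr + 159500 kr + 101000 kr + 187500 kr = 1031500 kr
  Exemption: 71000 kr − 20% × (1031500 kr − 921000 kr) = 71000 kr − 22100 kr = 48900 kr
  Base: 1031500 kr − 48900 kr = 982600 kr
  982600 kr × 12% = 117912 kr

Ordinary income tax:
  214000 kr × 15% = 32100 kr
  91000 kr × 28% = 25480 kr
  278500 kr × 40% = 111400 kr
  → 168980 kr
  Less jobs credit 39000 kr → 129980 kr

129980 kr > 117912 kr, so the ordinary income tax governs.

129980 kr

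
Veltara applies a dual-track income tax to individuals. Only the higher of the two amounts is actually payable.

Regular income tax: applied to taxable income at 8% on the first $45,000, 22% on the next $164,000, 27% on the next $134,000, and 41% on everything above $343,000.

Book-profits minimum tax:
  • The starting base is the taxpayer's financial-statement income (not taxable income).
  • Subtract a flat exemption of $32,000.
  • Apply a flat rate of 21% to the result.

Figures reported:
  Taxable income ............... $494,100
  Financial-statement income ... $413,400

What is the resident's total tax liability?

$137,811

Regular income tax:
  $45,000 × 8% = $3,600
  $164,000 × 22% = $36,080
  $134,000 × 27% = $36,180
  $151,100 × 41% = $61,951
  → $137,811

Book-profits minimum tax:
  Base (financial-statement income): $413,400
  Less exemption $32,000 → base $381,400
  $381,400 × 21% = $80,094

$137,811 > $80,094, so the regular income tax governs.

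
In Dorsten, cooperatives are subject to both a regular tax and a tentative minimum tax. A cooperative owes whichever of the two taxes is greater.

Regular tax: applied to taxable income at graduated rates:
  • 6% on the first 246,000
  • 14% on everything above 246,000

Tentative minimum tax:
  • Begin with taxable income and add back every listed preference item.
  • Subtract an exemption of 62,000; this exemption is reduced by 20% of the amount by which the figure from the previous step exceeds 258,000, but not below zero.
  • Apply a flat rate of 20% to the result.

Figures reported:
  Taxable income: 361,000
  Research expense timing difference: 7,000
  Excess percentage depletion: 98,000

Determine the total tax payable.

89,120

Tentative minimum tax:
  Adjusted income: 361,000 + 7,000 + 98,000 = 466,000
  Exemption: 62,000 − 20% × (466,000 − 258,000) = 62,000 − 41,600 = 20,400
  Base: 466,000 − 20,400 = 445,600
  445,600 × 20% = 89,120

Regular tax:
  246,000 × 6% = 14,760
  115,000 × 14% = 16,100
  → 30,860

89,120 > 30,860, so the tentative minimum tax is the binding amount.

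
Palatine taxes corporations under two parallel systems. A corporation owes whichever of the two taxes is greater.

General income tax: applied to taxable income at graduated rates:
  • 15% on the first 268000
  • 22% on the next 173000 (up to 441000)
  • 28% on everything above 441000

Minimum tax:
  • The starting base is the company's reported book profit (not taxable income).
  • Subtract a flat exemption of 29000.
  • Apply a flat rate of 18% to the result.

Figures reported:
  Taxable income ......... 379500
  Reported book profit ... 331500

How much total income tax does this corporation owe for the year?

Minimum tax:
  Base (reported book profit): 331500
  Less exemption 29000 → base 302500
  302500 × 18% = 54450

General income tax:
  268000 × 15% = 40200
  111500 × 22% = 24530
  → 64730

64730 > 54450, so the general income tax governs.

64730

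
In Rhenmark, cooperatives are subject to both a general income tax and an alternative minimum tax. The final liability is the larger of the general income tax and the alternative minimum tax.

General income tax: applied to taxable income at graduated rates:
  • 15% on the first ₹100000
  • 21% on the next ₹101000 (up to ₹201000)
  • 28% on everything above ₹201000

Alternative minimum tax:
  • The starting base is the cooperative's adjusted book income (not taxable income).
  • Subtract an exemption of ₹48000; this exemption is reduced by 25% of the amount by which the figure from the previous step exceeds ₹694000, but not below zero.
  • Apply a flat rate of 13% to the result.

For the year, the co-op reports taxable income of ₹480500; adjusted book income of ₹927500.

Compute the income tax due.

General income tax:
  ₹100000 × 15% = ₹15000
  ₹101000 × 21% = ₹21210
  ₹279500 × 28% = ₹78260
  → ₹114470

Alternative minimum tax:
  Base (adjusted book income): ₹927500
  Exemption: 25% × (₹927500 − ₹694000) = ₹58375 ≥ ₹48000, so the exemption is fully phased out
  Base: ₹927500 − ₹0 = ₹927500
  ₹927500 × 13% = ₹120575

₹120575 > ₹114470, so the alternative minimum tax is the binding amount.

₹120575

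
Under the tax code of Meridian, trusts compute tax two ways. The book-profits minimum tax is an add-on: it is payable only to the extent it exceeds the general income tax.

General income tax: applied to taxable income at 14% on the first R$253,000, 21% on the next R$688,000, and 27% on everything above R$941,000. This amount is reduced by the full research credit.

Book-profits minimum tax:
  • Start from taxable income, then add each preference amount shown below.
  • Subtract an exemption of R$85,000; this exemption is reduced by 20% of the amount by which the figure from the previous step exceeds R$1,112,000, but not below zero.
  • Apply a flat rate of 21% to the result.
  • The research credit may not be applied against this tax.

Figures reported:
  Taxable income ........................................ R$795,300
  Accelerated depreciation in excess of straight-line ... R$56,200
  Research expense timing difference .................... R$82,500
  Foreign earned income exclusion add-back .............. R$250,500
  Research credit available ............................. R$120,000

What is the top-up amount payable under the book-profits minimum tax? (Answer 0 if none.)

General income tax:
  R$253,000 × 14% = R$35,420
  R$542,300 × 21% = R$113,883
  → R$149,303
  Less research credit R$120,000 → R$29,303

Book-profits minimum tax:
  Adjusted income: R$795,300 + R$56,200 + R$82,500 + R$250,500 = R$1,184,500
  Exemption: R$85,000 − 20% × (R$1,184,500 − R$1,112,000) = R$85,000 − R$14,500 = R$70,500
  Base: R$1,184,500 − R$70,500 = R$1,114,000
  R$1,114,000 × 21% = R$233,940

Excess of book-profits minimum tax over general income tax: R$233,940 − R$29,303 = R$204,637.

R$204,637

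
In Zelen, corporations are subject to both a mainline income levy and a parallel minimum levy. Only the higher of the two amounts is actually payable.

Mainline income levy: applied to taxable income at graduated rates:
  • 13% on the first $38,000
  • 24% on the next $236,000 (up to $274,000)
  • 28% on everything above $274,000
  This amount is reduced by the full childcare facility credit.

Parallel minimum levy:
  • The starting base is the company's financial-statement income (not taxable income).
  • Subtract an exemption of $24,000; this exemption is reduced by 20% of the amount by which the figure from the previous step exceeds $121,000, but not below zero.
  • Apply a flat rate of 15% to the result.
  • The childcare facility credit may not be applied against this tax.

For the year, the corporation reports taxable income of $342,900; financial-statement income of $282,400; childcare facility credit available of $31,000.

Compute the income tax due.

$49,872

Parallel minimum levy:
  Base (financial-statement income): $282,400
  Exemption: 20% × ($282,400 − $121,000) = $32,280 ≥ $24,000, so the exemption is fully phased out
  Base: $282,400 − $0 = $282,400
  $282,400 × 15% = $42,360

Mainline income levy:
  $38,000 × 13% = $4,940
  $236,000 × 24% = $56,640
  $68,900 × 28% = $19,292
  → $80,872
  Less childcare facility credit $31,000 → $49,872

$49,872 > $42,360, so the mainline income levy governs.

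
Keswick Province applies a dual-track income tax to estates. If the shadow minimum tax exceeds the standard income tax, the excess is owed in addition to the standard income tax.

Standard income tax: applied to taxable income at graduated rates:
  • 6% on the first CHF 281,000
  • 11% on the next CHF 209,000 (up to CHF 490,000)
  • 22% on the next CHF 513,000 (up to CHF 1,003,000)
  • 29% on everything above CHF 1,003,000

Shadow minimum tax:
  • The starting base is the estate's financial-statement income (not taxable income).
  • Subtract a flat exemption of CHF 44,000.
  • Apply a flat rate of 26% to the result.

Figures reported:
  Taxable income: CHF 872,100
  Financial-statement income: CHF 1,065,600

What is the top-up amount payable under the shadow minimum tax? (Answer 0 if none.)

CHF 141,704

Shadow minimum tax:
  Base (financial-statement income): CHF 1,065,600
  Less exemption CHF 44,000 → base CHF 1,021,600
  CHF 1,021,600 × 26% = CHF 265,616

Standard income tax:
  CHF 281,000 × 6% = CHF 16,860
  CHF 209,000 × 11% = CHF 22,990
  CHF 382,100 × 22% = CHF 84,062
  → CHF 123,912

Excess of shadow minimum tax over standard income tax: CHF 265,616 − CHF 123,912 = CHF 141,704.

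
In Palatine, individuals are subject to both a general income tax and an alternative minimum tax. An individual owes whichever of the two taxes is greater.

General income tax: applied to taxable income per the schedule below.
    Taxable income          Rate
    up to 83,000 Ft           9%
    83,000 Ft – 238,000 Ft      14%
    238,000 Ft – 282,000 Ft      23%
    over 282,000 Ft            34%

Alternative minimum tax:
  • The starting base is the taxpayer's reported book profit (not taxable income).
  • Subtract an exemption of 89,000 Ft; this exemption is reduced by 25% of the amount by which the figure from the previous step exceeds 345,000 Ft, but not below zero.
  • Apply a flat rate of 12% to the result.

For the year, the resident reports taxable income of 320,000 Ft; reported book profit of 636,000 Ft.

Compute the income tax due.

General income tax:
  83,000 Ft × 9% = 7,470 Ft
  155,000 Ft × 14% = 21,700 Ft
  44,000 Ft × 23% = 10,120 Ft
  38,000 Ft × 34% = 12,920 Ft
  → 52,210 Ft

Alternative minimum tax:
  Base (reported book profit): 636,000 Ft
  Exemption: 89,000 Ft − 25% × (636,000 Ft − 345,000 Ft) = 89,000 Ft − 72,750 Ft = 16,250 Ft
  Base: 636,000 Ft − 16,250 Ft = 619,750 Ft
  619,750 Ft × 12% = 74,370 Ft

74,370 Ft > 52,210 Ft, so the alternative minimum tax is the binding amount.

74,370 Ft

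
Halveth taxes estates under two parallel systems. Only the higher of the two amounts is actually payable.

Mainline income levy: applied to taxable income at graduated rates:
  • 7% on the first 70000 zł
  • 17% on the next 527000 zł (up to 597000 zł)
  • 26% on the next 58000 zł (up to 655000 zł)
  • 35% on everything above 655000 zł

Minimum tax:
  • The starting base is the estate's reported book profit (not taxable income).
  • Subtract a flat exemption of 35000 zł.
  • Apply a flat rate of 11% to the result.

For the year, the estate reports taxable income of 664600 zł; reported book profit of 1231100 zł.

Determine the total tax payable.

Mainline income levy:
  70000 zł × 7% = 4900 zł
  527000 zł × 17% = 89590 zł
  58000 zł × 26% = 15080 zł
  9600 zł × 35% = 3360 zł
  → 112930 zł

Minimum tax:
  Base (reported book profit): 1231100 zł
  Less exemption 35000 zł → base 1196100 zł
  1196100 zł × 11% = 131571 zł

131571 zł > 112930 zł, so the minimum tax is the binding amount.

131571 zł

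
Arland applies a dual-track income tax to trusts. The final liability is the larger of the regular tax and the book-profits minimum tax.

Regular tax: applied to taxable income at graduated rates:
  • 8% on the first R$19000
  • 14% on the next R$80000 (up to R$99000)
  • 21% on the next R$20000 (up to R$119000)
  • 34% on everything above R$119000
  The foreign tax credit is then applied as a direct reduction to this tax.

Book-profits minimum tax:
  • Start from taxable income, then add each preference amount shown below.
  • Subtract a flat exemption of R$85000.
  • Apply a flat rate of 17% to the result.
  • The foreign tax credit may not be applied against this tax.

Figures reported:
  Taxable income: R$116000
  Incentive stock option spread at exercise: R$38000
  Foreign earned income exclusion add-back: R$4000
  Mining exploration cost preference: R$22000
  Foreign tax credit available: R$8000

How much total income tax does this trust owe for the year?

Regular tax:
  R$19000 × 8% = R$1520
  R$80000 × 14% = R$11200
  R$17000 × 21% = R$3570
  → R$16290
  Less foreign tax credit R$8000 → R$8290

Book-profits minimum tax:
  Adjusted income: R$116000 + R$38000 + R$4000 + R$22000 = R$180000
  Less exemption R$85000 → base R$95000
  R$95000 × 17% = R$16150

R$16150 > R$8290, so the book-profits minimum tax is the binding amount.

R$16150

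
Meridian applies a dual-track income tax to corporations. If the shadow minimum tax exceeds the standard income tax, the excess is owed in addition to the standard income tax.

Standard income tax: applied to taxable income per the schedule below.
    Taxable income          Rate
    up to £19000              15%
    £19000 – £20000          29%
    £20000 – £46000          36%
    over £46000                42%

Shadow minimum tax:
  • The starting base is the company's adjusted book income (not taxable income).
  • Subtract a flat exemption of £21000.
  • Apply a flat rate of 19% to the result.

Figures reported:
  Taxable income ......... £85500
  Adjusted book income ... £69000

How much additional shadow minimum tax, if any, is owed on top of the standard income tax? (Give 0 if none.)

£0

Shadow minimum tax:
  Base (adjusted book income): £69000
  Less exemption £21000 → base £48000
  £48000 × 19% = £9120

Standard income tax:
  £19000 × 15% = £2850
  £1000 × 29% = £290
  £26000 × 36% = £9360
  £39500 × 42% = £16590
  → £29090

£9120 ≤ £29090, so no add-on is due.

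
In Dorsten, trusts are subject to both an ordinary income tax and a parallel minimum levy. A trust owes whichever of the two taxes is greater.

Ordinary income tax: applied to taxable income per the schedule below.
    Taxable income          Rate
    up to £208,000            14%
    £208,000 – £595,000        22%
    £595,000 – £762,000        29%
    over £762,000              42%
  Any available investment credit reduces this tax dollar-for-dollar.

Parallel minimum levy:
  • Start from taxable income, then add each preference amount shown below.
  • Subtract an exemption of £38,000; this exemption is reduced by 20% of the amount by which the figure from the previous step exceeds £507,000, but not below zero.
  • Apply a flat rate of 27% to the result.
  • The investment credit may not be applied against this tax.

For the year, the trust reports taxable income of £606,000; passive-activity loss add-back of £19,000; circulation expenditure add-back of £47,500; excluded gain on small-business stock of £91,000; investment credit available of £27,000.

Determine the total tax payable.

£206,145

Ordinary income tax:
  £208,000 × 14% = £29,120
  £387,000 × 22% = £85,140
  £11,000 × 29% = £3,190
  → £117,450
  Less investment credit £27,000 → £90,450

Parallel minimum levy:
  Adjusted income: £606,000 + £19,000 + £47,500 + £91,000 = £763,500
  Exemption: 20% × (£763,500 − £507,000) = £51,300 ≥ £38,000, so the exemption is fully phased out
  Base: £763,500 − £0 = £763,500
  £763,500 × 27% = £206,145

£206,145 > £90,450, so the parallel minimum levy is the binding amount.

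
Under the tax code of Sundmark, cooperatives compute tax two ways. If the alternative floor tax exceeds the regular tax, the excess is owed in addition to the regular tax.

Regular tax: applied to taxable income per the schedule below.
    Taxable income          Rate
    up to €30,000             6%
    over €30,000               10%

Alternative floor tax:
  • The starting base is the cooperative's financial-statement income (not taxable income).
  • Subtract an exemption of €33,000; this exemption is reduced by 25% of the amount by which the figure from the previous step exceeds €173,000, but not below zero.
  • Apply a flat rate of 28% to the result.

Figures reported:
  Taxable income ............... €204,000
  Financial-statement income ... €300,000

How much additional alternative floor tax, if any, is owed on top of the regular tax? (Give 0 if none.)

€64,450

Alternative floor tax:
  Base (financial-statement income): €300,000
  Exemption: €33,000 − 25% × (€300,000 − €173,000) = €33,000 − €31,750 = €1,250
  Base: €300,000 − €1,250 = €298,750
  €298,750 × 28% = €83,650

Regular tax:
  €30,000 × 6% = €1,800
  €174,000 × 10% = €17,400
  → €19,200

Excess of alternative floor tax over regular tax: €83,650 − €19,200 = €64,450.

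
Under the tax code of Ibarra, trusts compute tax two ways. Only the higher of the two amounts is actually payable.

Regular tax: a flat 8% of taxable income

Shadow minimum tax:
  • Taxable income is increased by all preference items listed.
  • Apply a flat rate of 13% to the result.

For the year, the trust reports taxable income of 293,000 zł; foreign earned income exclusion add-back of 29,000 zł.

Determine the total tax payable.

Shadow minimum tax:
  Adjusted income: 293,000 zł + 29,000 zł = 322,000 zł
  322,000 zł × 13% = 41,860 zł

Regular tax:
  293,000 zł × 8% = 23,440 zł

41,860 zł > 23,440 zł, so the shadow minimum tax is the binding amount.

41,860 zł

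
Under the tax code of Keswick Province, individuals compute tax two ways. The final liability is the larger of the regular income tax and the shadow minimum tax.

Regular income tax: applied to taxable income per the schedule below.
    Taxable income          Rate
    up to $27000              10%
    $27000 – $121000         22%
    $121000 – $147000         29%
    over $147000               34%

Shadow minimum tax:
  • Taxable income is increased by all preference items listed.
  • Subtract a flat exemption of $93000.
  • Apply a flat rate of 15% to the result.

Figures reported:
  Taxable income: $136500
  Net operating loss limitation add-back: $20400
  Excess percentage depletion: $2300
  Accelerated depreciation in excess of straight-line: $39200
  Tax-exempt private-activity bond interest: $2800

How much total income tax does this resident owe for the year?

$27875

Shadow minimum tax:
  Adjusted income: $136500 + $20400 + $2300 + $39200 + $2800 = $201200
  Less exemption $93000 → base $108200
  $108200 × 15% = $16230

Regular income tax:
  $27000 × 10% = $2700
  $94000 × 22% = $20680
  $15500 × 29% = $4495
  → $27875

$27875 > $16230, so the regular income tax governs.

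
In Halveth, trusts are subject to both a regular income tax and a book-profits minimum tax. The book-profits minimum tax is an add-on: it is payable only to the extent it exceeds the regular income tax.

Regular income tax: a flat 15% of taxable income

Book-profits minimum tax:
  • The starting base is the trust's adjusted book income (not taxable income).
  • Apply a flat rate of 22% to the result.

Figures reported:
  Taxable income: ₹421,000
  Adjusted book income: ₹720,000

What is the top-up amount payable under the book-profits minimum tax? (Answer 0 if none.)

Regular income tax:
  ₹421,000 × 15% = ₹63,150

Book-profits minimum tax:
  Base (adjusted book income): ₹720,000
  ₹720,000 × 22% = ₹158,400

Excess of book-profits minimum tax over regular income tax: ₹158,400 − ₹63,150 = ₹95,250.

₹95,250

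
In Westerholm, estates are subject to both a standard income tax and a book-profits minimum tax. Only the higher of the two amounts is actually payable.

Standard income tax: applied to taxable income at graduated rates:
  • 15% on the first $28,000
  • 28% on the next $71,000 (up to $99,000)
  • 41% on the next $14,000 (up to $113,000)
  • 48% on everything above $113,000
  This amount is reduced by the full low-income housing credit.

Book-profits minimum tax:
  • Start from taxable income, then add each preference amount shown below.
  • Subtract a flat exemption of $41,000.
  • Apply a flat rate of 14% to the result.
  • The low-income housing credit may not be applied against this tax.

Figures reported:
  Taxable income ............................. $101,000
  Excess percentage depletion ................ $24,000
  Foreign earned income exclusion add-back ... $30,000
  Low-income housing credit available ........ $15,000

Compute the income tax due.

$15,960

Book-profits minimum tax:
  Adjusted income: $101,000 + $24,000 + $30,000 = $155,000
  Less exemption $41,000 → base $114,000
  $114,000 × 14% = $15,960

Standard income tax:
  $28,000 × 15% = $4,200
  $71,000 × 28% = $19,880
  $2,000 × 41% = $820
  → $24,900
  Less low-income housing credit $15,000 → $9,900

$15,960 > $9,900, so the book-profits minimum tax is the binding amount.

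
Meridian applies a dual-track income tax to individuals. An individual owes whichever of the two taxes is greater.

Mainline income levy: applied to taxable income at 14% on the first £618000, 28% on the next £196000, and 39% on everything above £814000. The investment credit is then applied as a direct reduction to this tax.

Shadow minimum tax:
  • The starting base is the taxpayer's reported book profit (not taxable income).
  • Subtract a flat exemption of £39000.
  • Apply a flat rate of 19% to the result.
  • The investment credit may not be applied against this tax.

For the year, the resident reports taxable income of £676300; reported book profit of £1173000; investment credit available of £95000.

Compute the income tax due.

£215460

Mainline income levy:
  £618000 × 14% = £86520
  £58300 × 28% = £16324
  → £102844
  Less investment credit £95000 → £7844

Shadow minimum tax:
  Base (reported book profit): £1173000
  Less exemption £39000 → base £1134000
  £1134000 × 19% = £215460

£215460 > £7844, so the shadow minimum tax is the binding amount.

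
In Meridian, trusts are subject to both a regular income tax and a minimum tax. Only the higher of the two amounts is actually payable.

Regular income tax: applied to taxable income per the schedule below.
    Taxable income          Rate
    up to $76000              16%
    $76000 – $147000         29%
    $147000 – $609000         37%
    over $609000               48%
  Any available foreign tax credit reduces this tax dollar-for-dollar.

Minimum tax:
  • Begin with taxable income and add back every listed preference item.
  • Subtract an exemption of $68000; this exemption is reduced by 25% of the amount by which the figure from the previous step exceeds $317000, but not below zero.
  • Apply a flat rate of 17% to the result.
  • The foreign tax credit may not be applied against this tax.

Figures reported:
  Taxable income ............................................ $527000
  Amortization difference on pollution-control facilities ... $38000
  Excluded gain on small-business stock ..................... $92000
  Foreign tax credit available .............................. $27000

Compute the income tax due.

Minimum tax:
  Adjusted income: $527000 + $38000 + $92000 = $657000
  Exemption: 25% × ($657000 − $317000) = $85000 ≥ $68000, so the exemption is fully phased out
  Base: $657000 − $0 = $657000
  $657000 × 17% = $111690

Regular income tax:
  $76000 × 16% = $12160
  $71000 × 29% = $20590
  $380000 × 37% = $140600
  → $173350
  Less foreign tax credit $27000 → $146350

$146350 > $111690, so the regular income tax governs.

$146350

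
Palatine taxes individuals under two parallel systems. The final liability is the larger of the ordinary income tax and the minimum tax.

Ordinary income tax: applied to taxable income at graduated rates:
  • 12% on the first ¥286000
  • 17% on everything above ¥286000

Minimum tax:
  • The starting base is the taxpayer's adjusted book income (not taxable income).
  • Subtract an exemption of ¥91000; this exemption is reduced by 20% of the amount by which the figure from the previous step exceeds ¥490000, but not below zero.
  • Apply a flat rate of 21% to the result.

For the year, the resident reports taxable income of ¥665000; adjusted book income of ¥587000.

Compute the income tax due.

¥108234

Minimum tax:
  Base (adjusted book income): ¥587000
  Exemption: ¥91000 − 20% × (¥587000 − ¥490000) = ¥91000 − ¥19400 = ¥71600
  Base: ¥587000 − ¥71600 = ¥515400
  ¥515400 × 21% = ¥108234

Ordinary income tax:
  ¥286000 × 12% = ¥34320
  ¥379000 × 17% = ¥64430
  → ¥98750

¥108234 > ¥98750, so the minimum tax is the binding amount.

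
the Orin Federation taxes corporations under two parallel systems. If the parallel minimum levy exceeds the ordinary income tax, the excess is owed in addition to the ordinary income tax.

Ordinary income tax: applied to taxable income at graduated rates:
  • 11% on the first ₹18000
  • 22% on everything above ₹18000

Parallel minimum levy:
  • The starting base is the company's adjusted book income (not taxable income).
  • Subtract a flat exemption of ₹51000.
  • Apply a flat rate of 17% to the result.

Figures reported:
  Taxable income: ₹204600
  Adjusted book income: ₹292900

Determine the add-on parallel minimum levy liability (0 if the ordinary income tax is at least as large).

Parallel minimum levy:
  Base (adjusted book income): ₹292900
  Less exemption ₹51000 → base ₹241900
  ₹241900 × 17% = ₹41123

Ordinary income tax:
  ₹18000 × 11% = ₹1980
  ₹186600 × 22% = ₹41052
  → ₹43032

₹41123 ≤ ₹43032, so no add-on is due.

₹0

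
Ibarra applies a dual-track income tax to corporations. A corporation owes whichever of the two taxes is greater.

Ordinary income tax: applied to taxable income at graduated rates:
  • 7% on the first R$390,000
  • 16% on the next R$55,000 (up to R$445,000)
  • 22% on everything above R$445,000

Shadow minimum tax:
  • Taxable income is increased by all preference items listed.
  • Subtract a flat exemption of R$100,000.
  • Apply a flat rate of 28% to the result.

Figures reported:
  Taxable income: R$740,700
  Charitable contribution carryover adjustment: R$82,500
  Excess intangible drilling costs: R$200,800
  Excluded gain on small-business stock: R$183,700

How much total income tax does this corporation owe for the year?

Ordinary income tax:
  R$390,000 × 7% = R$27,300
  R$55,000 × 16% = R$8,800
  R$295,700 × 22% = R$65,054
  → R$101,154

Shadow minimum tax:
  Adjusted income: R$740,700 + R$82,500 + R$200,800 + R$183,700 = R$1,207,700
  Less exemption R$100,000 → base R$1,107,700
  R$1,107,700 × 28% = R$310,156

R$310,156 > R$101,154, so the shadow minimum tax is the binding amount.

R$310,156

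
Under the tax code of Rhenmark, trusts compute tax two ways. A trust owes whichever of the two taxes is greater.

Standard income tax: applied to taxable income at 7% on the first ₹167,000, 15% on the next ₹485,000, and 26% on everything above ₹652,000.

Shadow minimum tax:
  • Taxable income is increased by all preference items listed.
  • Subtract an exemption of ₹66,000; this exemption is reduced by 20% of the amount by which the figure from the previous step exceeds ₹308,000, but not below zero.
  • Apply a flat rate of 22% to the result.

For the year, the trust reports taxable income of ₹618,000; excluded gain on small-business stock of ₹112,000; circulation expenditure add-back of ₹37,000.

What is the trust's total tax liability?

₹168,740

Standard income tax:
  ₹167,000 × 7% = ₹11,690
  ₹451,000 × 15% = ₹67,650
  → ₹79,340

Shadow minimum tax:
  Adjusted income: ₹618,000 + ₹112,000 + ₹37,000 = ₹767,000
  Exemption: 20% × (₹767,000 − ₹308,000) = ₹91,800 ≥ ₹66,000, so the exemption is fully phased out
  Base: ₹767,000 − ₹0 = ₹767,000
  ₹767,000 × 22% = ₹168,740

₹168,740 > ₹79,340, so the shadow minimum tax is the binding amount.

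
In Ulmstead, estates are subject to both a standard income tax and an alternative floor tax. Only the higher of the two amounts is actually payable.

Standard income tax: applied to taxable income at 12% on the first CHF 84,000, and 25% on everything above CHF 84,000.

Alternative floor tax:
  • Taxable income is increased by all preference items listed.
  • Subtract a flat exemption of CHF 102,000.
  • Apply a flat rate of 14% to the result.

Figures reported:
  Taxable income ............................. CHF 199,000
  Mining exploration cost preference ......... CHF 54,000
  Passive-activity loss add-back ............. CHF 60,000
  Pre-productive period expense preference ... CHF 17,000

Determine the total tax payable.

Standard income tax:
  CHF 84,000 × 12% = CHF 10,080
  CHF 115,000 × 25% = CHF 28,750
  → CHF 38,830

Alternative floor tax:
  Adjusted income: CHF 199,000 + CHF 54,000 + CHF 60,000 + CHF 17,000 = CHF 330,000
  Less exemption CHF 102,000 → base CHF 228,000
  CHF 228,000 × 14% = CHF 31,920

CHF 38,830 > CHF 31,920, so the standard income tax governs.

CHF 38,830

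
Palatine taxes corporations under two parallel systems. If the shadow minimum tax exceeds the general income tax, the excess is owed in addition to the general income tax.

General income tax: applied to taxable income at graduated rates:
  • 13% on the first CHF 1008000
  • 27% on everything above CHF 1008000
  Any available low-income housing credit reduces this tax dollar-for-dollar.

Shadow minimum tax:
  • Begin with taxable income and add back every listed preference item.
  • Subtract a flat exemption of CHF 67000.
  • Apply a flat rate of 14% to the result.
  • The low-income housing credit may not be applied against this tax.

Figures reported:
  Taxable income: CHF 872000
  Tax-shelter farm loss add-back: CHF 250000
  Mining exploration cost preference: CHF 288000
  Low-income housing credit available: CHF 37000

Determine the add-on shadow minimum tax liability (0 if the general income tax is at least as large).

General income tax:
  CHF 872000 × 13% = CHF 113360
  Less low-income housing credit CHF 37000 → CHF 76360

Shadow minimum tax:
  Adjusted income: CHF 872000 + CHF 250000 + CHF 288000 = CHF 1410000
  Less exemption CHF 67000 → base CHF 1343000
  CHF 1343000 × 14% = CHF 188020

Excess of shadow minimum tax over general income tax: CHF 188020 − CHF 76360 = CHF 111660.

CHF 111660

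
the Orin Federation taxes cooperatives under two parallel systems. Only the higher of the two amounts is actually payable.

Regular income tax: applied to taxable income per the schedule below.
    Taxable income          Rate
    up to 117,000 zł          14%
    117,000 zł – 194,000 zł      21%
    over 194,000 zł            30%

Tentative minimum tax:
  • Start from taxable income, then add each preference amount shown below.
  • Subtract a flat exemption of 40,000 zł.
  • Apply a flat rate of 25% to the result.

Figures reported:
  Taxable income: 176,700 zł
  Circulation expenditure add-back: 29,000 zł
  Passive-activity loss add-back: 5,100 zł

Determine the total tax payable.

42,700 zł

Regular income tax:
  117,000 zł × 14% = 16,380 zł
  59,700 zł × 21% = 12,537 zł
  → 28,917 zł

Tentative minimum tax:
  Adjusted income: 176,700 zł + 29,000 zł + 5,100 zł = 210,800 zł
  Less exemption 40,000 zł → base 170,800 zł
  170,800 zł × 25% = 42,700 zł

42,700 zł > 28,917 zł, so the tentative minimum tax is the binding amount.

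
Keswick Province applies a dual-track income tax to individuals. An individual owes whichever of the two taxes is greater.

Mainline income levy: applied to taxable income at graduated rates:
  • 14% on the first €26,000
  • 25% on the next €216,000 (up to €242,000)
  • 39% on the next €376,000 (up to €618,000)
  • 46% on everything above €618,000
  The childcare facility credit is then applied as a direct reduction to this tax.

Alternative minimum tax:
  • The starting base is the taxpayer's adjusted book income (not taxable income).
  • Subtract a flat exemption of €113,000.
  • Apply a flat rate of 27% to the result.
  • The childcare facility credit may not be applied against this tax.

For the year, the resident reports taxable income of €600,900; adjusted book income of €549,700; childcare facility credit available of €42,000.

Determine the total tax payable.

Alternative minimum tax:
  Base (adjusted book income): €549,700
  Less exemption €113,000 → base €436,700
  €436,700 × 27% = €117,909

Mainline income levy:
  €26,000 × 14% = €3,640
  €216,000 × 25% = €54,000
  €358,900 × 39% = €139,971
  → €197,611
  Less childcare facility credit €42,000 → €155,611

€155,611 > €117,909, so the mainline income levy governs.

€155,611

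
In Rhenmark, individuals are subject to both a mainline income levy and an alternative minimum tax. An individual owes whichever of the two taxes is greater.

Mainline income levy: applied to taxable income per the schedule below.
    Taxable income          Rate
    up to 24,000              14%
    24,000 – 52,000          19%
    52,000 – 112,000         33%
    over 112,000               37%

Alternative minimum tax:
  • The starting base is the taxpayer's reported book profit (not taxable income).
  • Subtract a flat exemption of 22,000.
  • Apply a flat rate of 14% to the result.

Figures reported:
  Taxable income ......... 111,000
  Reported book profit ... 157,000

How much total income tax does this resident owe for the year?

28,150

Mainline income levy:
  24,000 × 14% = 3,360
  28,000 × 19% = 5,320
  59,000 × 33% = 19,470
  → 28,150

Alternative minimum tax:
  Base (reported book profit): 157,000
  Less exemption 22,000 → base 135,000
  135,000 × 14% = 18,900

28,150 > 18,900, so the mainline income levy governs.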